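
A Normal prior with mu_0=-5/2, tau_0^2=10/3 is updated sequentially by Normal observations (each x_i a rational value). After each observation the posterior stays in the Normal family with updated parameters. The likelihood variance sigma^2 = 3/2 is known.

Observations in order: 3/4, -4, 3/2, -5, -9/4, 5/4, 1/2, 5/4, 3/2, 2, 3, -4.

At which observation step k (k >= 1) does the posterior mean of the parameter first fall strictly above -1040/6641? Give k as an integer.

obs 1: x=3/4 → posterior Normal(-15/58, 30/29)
obs 2: x=-4 → posterior Normal(-25/14, 30/49)
obs 3: x=3/2 → posterior Normal(-5/6, 10/23)
obs 4: x=-5 → posterior Normal(-315/178, 30/89)
obs 5: x=-9/4 → posterior Normal(-405/218, 30/109)
obs 6: x=5/4 → posterior Normal(-355/258, 10/43)
obs 7: x=1/2 → posterior Normal(-335/298, 30/149)
obs 8: x=5/4 → posterior Normal(-285/338, 30/169)
obs 9: x=3/2 → posterior Normal(-25/42, 10/63)
obs 10: x=2 → posterior Normal(-145/418, 30/209)
obs 11: x=3 → posterior Normal(-25/458, 30/229)
obs 12: x=-4 → posterior Normal(-185/498, 10/83)

k = 11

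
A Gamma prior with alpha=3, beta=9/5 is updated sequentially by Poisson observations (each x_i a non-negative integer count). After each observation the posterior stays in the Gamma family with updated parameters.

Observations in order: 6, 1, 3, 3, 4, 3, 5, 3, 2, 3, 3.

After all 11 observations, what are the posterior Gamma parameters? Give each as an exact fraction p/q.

alpha=39, beta=64/5

obs 1: x=6 → posterior Gamma(9, 14/5)
obs 2: x=1 → posterior Gamma(10, 19/5)
obs 3: x=3 → posterior Gamma(13, 24/5)
obs 4: x=3 → posterior Gamma(16, 29/5)
obs 5: x=4 → posterior Gamma(20, 34/5)
obs 6: x=3 → posterior Gamma(23, 39/5)
obs 7: x=5 → posterior Gamma(28, 44/5)
obs 8: x=3 → posterior Gamma(31, 49/5)
obs 9: x=2 → posterior Gamma(33, 54/5)
obs 10: x=3 → posterior Gamma(36, 59/5)
obs 11: x=3 → posterior Gamma(39, 64/5)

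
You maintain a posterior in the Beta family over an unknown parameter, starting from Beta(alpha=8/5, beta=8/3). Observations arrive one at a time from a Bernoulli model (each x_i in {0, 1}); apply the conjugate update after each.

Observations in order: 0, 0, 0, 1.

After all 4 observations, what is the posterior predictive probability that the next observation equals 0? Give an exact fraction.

85/124

obs 1: x=0 → posterior Beta(8/5, 11/3)
obs 2: x=0 → posterior Beta(8/5, 14/3)
obs 3: x=0 → posterior Beta(8/5, 17/3)
obs 4: x=1 → posterior Beta(13/5, 17/3)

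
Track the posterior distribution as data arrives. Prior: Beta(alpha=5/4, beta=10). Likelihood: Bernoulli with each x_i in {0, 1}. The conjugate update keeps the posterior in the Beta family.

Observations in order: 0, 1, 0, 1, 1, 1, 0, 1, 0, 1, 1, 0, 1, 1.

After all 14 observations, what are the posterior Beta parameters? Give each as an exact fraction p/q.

alpha=41/4, beta=15

obs 1: x=0 → posterior Beta(5/4, 11)
obs 2: x=1 → posterior Beta(9/4, 11)
obs 3: x=0 → posterior Beta(9/4, 12)
obs 4: x=1 → posterior Beta(13/4, 12)
obs 5: x=1 → posterior Beta(17/4, 12)
obs 6: x=1 → posterior Beta(21/4, 12)
obs 7: x=0 → posterior Beta(21/4, 13)
obs 8: x=1 → posterior Beta(25/4, 13)
obs 9: x=0 → posterior Beta(25/4, 14)
obs 10: x=1 → posterior Beta(29/4, 14)
obs 11: x=1 → posterior Beta(33/4, 14)
obs 12: x=0 → posterior Beta(33/4, 15)
obs 13: x=1 → posterior Beta(37/4, 15)
obs 14: x=1 → posterior Beta(41/4, 15)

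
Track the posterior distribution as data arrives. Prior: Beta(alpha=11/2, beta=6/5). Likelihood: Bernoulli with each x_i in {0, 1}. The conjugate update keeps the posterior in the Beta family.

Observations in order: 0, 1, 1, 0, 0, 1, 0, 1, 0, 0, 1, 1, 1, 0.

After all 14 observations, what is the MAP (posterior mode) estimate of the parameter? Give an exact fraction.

115/187

obs 1: x=0 → posterior Beta(11/2, 11/5)
obs 2: x=1 → posterior Beta(13/2, 11/5)
obs 3: x=1 → posterior Beta(15/2, 11/5)
obs 4: x=0 → posterior Beta(15/2, 16/5)
obs 5: x=0 → posterior Beta(15/2, 21/5)
obs 6: x=1 → posterior Beta(17/2, 21/5)
obs 7: x=0 → posterior Beta(17/2, 26/5)
obs 8: x=1 → posterior Beta(19/2, 26/5)
obs 9: x=0 → posterior Beta(19/2, 31/5)
obs 10: x=0 → posterior Beta(19/2, 36/5)
obs 11: x=1 → posterior Beta(21/2, 36/5)
obs 12: x=1 → posterior Beta(23/2, 36/5)
obs 13: x=1 → posterior Beta(25/2, 36/5)
obs 14: x=0 → posterior Beta(25/2, 41/5)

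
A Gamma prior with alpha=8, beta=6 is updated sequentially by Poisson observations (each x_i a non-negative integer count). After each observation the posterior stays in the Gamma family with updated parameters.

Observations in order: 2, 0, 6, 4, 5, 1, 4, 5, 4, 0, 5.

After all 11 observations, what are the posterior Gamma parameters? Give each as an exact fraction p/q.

obs 1: x=2 → posterior Gamma(10, 7)
obs 2: x=0 → posterior Gamma(10, 8)
obs 3: x=6 → posterior Gamma(16, 9)
obs 4: x=4 → posterior Gamma(20, 10)
obs 5: x=5 → posterior Gamma(25, 11)
obs 6: x=1 → posterior Gamma(26, 12)
obs 7: x=4 → posterior Gamma(30, 13)
obs 8: x=5 → posterior Gamma(35, 14)
obs 9: x=4 → posterior Gamma(39, 15)
obs 10: x=0 → posterior Gamma(39, 16)
obs 11: x=5 → posterior Gamma(44, 17)

alpha=44, beta=17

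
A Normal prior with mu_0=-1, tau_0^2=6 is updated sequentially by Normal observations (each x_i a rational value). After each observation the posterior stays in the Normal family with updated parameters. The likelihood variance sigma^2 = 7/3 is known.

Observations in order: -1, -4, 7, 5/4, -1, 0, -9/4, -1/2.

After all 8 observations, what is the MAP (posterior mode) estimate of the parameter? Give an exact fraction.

-16/151

obs 1: x=-1 → posterior Normal(-1, 42/25)
obs 2: x=-4 → posterior Normal(-97/43, 42/43)
obs 3: x=7 → posterior Normal(29/61, 42/61)
obs 4: x=5/4 → posterior Normal(103/158, 42/79)
obs 5: x=-1 → posterior Normal(67/194, 42/97)
obs 6: x=0 → posterior Normal(67/230, 42/115)
obs 7: x=-9/4 → posterior Normal(-1/19, 6/19)
obs 8: x=-1/2 → posterior Normal(-16/151, 42/151)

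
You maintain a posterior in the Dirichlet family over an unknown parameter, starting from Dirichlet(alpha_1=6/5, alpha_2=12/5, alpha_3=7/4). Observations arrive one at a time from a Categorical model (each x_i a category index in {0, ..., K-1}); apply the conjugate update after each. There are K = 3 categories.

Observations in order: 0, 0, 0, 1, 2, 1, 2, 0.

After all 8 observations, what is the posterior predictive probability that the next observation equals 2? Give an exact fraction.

obs 1: x=0 → posterior Dirichlet(11/5, 12/5, 7/4)
obs 2: x=0 → posterior Dirichlet(16/5, 12/5, 7/4)
obs 3: x=0 → posterior Dirichlet(21/5, 12/5, 7/4)
obs 4: x=1 → posterior Dirichlet(21/5, 17/5, 7/4)
obs 5: x=2 → posterior Dirichlet(21/5, 17/5, 11/4)
obs 6: x=1 → posterior Dirichlet(21/5, 22/5, 11/4)
obs 7: x=2 → posterior Dirichlet(21/5, 22/5, 15/4)
obs 8: x=0 → posterior Dirichlet(26/5, 22/5, 15/4)

25/89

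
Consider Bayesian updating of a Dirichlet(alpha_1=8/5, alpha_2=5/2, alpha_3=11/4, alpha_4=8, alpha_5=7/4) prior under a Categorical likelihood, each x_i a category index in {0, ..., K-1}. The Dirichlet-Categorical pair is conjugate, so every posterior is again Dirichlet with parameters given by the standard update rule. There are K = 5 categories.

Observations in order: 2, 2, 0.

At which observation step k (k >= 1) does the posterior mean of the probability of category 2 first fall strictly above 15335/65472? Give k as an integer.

k = 2

obs 1: x=2 → posterior Dirichlet(8/5, 5/2, 15/4, 8, 7/4)
obs 2: x=2 → posterior Dirichlet(8/5, 5/2, 19/4, 8, 7/4)
obs 3: x=0 → posterior Dirichlet(13/5, 5/2, 19/4, 8, 7/4)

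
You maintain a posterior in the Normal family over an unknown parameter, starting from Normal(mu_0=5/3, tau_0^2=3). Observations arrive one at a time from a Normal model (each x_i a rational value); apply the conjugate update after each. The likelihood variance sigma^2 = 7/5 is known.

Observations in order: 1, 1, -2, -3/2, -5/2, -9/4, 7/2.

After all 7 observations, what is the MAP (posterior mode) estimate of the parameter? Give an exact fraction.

-355/1344

obs 1: x=1 → posterior Normal(40/33, 21/22)
obs 2: x=1 → posterior Normal(125/111, 21/37)
obs 3: x=-2 → posterior Normal(35/156, 21/52)
obs 4: x=-3/2 → posterior Normal(-65/402, 21/67)
obs 5: x=-5/2 → posterior Normal(-145/246, 21/82)
obs 6: x=-9/4 → posterior Normal(-985/1164, 21/97)
obs 7: x=7/2 → posterior Normal(-355/1344, 3/16)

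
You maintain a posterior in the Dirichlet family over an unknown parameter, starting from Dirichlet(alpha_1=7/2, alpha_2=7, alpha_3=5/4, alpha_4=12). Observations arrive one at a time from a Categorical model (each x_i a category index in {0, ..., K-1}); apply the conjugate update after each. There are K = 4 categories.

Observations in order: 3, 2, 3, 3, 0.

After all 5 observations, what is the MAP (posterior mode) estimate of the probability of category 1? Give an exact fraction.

8/33

obs 1: x=3 → posterior Dirichlet(7/2, 7, 5/4, 13)
obs 2: x=2 → posterior Dirichlet(7/2, 7, 9/4, 13)
obs 3: x=3 → posterior Dirichlet(7/2, 7, 9/4, 14)
obs 4: x=3 → posterior Dirichlet(7/2, 7, 9/4, 15)
obs 5: x=0 → posterior Dirichlet(9/2, 7, 9/4, 15)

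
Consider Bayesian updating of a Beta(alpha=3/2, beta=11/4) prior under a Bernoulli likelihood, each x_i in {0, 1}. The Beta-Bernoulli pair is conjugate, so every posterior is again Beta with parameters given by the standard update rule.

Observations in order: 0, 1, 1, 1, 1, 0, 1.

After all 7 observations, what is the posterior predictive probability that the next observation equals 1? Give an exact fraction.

26/45

obs 1: x=0 → posterior Beta(3/2, 15/4)
obs 2: x=1 → posterior Beta(5/2, 15/4)
obs 3: x=1 → posterior Beta(7/2, 15/4)
obs 4: x=1 → posterior Beta(9/2, 15/4)
obs 5: x=1 → posterior Beta(11/2, 15/4)
obs 6: x=0 → posterior Beta(11/2, 19/4)
obs 7: x=1 → posterior Beta(13/2, 19/4)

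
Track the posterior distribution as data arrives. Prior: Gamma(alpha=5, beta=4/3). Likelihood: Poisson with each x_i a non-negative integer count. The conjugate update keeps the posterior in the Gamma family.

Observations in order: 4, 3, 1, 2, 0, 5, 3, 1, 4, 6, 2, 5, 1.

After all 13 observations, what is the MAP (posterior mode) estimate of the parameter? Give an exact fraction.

obs 1: x=4 → posterior Gamma(9, 7/3)
obs 2: x=3 → posterior Gamma(12, 10/3)
obs 3: x=1 → posterior Gamma(13, 13/3)
obs 4: x=2 → posterior Gamma(15, 16/3)
obs 5: x=0 → posterior Gamma(15, 19/3)
obs 6: x=5 → posterior Gamma(20, 22/3)
obs 7: x=3 → posterior Gamma(23, 25/3)
obs 8: x=1 → posterior Gamma(24, 28/3)
obs 9: x=4 → posterior Gamma(28, 31/3)
obs 10: x=6 → posterior Gamma(34, 34/3)
obs 11: x=2 → posterior Gamma(36, 37/3)
obs 12: x=5 → posterior Gamma(41, 40/3)
obs 13: x=1 → posterior Gamma(42, 43/3)

123/43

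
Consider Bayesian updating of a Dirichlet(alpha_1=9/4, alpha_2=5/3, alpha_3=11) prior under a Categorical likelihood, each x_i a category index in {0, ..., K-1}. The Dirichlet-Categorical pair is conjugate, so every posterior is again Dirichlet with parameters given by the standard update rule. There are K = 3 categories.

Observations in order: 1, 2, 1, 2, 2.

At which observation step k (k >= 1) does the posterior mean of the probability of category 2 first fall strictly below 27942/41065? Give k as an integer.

k = 3

obs 1: x=1 → posterior Dirichlet(9/4, 8/3, 11)
obs 2: x=2 → posterior Dirichlet(9/4, 8/3, 12)
obs 3: x=1 → posterior Dirichlet(9/4, 11/3, 12)
obs 4: x=2 → posterior Dirichlet(9/4, 11/3, 13)
obs 5: x=2 → posterior Dirichlet(9/4, 11/3, 14)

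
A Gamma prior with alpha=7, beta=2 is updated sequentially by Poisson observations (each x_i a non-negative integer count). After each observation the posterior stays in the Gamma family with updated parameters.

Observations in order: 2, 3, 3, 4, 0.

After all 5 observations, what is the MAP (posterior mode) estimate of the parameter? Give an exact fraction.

18/7

obs 1: x=2 → posterior Gamma(9, 3)
obs 2: x=3 → posterior Gamma(12, 4)
obs 3: x=3 → posterior Gamma(15, 5)
obs 4: x=4 → posterior Gamma(19, 6)
obs 5: x=0 → posterior Gamma(19, 7)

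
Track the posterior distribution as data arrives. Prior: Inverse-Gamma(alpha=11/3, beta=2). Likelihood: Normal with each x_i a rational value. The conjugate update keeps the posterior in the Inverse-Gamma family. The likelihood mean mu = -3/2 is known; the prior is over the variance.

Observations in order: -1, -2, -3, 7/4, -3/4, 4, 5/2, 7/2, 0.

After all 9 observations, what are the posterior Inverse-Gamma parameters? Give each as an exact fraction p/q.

alpha=49/6, beta=731/16

obs 1: x=-1 → posterior Inverse-Gamma(25/6, 17/8)
obs 2: x=-2 → posterior Inverse-Gamma(14/3, 9/4)
obs 3: x=-3 → posterior Inverse-Gamma(31/6, 27/8)
obs 4: x=7/4 → posterior Inverse-Gamma(17/3, 277/32)
obs 5: x=-3/4 → posterior Inverse-Gamma(37/6, 143/16)
obs 6: x=4 → posterior Inverse-Gamma(20/3, 385/16)
obs 7: x=5/2 → posterior Inverse-Gamma(43/6, 513/16)
obs 8: x=7/2 → posterior Inverse-Gamma(23/3, 713/16)
obs 9: x=0 → posterior Inverse-Gamma(49/6, 731/16)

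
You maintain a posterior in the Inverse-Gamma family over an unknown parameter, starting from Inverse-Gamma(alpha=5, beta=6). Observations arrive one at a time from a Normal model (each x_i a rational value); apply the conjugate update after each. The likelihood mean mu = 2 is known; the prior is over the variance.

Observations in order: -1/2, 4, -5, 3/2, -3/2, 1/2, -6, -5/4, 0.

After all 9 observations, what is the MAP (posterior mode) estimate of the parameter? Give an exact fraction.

obs 1: x=-1/2 → posterior Inverse-Gamma(11/2, 73/8)
obs 2: x=4 → posterior Inverse-Gamma(6, 89/8)
obs 3: x=-5 → posterior Inverse-Gamma(13/2, 285/8)
obs 4: x=3/2 → posterior Inverse-Gamma(7, 143/4)
obs 5: x=-3/2 → posterior Inverse-Gamma(15/2, 335/8)
obs 6: x=1/2 → posterior Inverse-Gamma(8, 43)
obs 7: x=-6 → posterior Inverse-Gamma(17/2, 75)
obs 8: x=-5/4 → posterior Inverse-Gamma(9, 2569/32)
obs 9: x=0 → posterior Inverse-Gamma(19/2, 2633/32)

2633/336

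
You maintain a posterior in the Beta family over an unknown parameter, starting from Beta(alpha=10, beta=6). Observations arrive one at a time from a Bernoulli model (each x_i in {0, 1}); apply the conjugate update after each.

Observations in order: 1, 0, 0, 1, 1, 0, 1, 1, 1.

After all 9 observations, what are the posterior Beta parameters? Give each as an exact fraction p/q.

alpha=16, beta=9

obs 1: x=1 → posterior Beta(11, 6)
obs 2: x=0 → posterior Beta(11, 7)
obs 3: x=0 → posterior Beta(11, 8)
obs 4: x=1 → posterior Beta(12, 8)
obs 5: x=1 → posterior Beta(13, 8)
obs 6: x=0 → posterior Beta(13, 9)
obs 7: x=1 → posterior Beta(14, 9)
obs 8: x=1 → posterior Beta(15, 9)
obs 9: x=1 → posterior Beta(16, 9)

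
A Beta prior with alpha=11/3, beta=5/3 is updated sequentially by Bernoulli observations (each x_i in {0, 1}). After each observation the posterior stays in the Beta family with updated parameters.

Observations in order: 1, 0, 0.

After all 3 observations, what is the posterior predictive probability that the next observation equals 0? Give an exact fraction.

obs 1: x=1 → posterior Beta(14/3, 5/3)
obs 2: x=0 → posterior Beta(14/3, 8/3)
obs 3: x=0 → posterior Beta(14/3, 11/3)

11/25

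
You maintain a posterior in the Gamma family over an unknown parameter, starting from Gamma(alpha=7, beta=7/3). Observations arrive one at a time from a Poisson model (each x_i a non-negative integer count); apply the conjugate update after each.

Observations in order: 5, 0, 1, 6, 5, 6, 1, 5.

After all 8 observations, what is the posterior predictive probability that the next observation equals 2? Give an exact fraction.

1464561863010406476618678466909651420791676595745654248757/7855409904122337423114503295359537650217961009833257730048

obs 1: x=5 → posterior Gamma(12, 10/3)
obs 2: x=0 → posterior Gamma(12, 13/3)
obs 3: x=1 → posterior Gamma(13, 16/3)
obs 4: x=6 → posterior Gamma(19, 19/3)
obs 5: x=5 → posterior Gamma(24, 22/3)
obs 6: x=6 → posterior Gamma(30, 25/3)
obs 7: x=1 → posterior Gamma(31, 28/3)
obs 8: x=5 → posterior Gamma(36, 31/3)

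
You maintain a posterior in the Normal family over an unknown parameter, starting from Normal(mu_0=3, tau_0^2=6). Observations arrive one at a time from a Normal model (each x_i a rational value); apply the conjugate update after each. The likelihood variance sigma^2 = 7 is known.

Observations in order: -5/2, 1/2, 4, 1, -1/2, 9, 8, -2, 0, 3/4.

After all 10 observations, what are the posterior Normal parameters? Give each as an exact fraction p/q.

obs 1: x=-5/2 → posterior Normal(6/13, 42/13)
obs 2: x=1/2 → posterior Normal(9/19, 42/19)
obs 3: x=4 → posterior Normal(33/25, 42/25)
obs 4: x=1 → posterior Normal(39/31, 42/31)
obs 5: x=-1/2 → posterior Normal(36/37, 42/37)
obs 6: x=9 → posterior Normal(90/43, 42/43)
obs 7: x=8 → posterior Normal(138/49, 6/7)
obs 8: x=-2 → posterior Normal(126/55, 42/55)
obs 9: x=0 → posterior Normal(126/61, 42/61)
obs 10: x=3/4 → posterior Normal(261/134, 42/67)

mu_0=261/134, tau_0^2=42/67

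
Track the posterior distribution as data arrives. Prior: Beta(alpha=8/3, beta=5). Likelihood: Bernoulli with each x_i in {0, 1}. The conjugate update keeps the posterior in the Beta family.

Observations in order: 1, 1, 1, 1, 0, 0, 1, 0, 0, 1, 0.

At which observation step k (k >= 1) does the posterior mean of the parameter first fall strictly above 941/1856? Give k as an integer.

k = 3

obs 1: x=1 → posterior Beta(11/3, 5)
obs 2: x=1 → posterior Beta(14/3, 5)
obs 3: x=1 → posterior Beta(17/3, 5)
obs 4: x=1 → posterior Beta(20/3, 5)
obs 5: x=0 → posterior Beta(20/3, 6)
obs 6: x=0 → posterior Beta(20/3, 7)
obs 7: x=1 → posterior Beta(23/3, 7)
obs 8: x=0 → posterior Beta(23/3, 8)
obs 9: x=0 → posterior Beta(23/3, 9)
obs 10: x=1 → posterior Beta(26/3, 9)
obs 11: x=0 → posterior Beta(26/3, 10)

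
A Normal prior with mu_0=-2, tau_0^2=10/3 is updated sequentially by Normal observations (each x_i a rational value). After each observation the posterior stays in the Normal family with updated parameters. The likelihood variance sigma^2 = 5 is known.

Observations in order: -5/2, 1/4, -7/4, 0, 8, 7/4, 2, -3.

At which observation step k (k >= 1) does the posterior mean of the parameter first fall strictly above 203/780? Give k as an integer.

k = 6

obs 1: x=-5/2 → posterior Normal(-11/5, 2)
obs 2: x=1/4 → posterior Normal(-3/2, 10/7)
obs 3: x=-7/4 → posterior Normal(-14/9, 10/9)
obs 4: x=0 → posterior Normal(-14/11, 10/11)
obs 5: x=8 → posterior Normal(2/13, 10/13)
obs 6: x=7/4 → posterior Normal(11/30, 2/3)
obs 7: x=2 → posterior Normal(19/34, 10/17)
obs 8: x=-3 → posterior Normal(7/38, 10/19)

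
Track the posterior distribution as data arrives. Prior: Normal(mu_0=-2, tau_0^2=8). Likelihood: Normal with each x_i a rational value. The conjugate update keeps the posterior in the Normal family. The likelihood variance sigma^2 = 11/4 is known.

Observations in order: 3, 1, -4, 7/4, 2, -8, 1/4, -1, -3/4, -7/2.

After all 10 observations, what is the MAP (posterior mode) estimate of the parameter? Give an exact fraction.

-318/331

obs 1: x=3 → posterior Normal(74/43, 88/43)
obs 2: x=1 → posterior Normal(106/75, 88/75)
obs 3: x=-4 → posterior Normal(-22/107, 88/107)
obs 4: x=7/4 → posterior Normal(34/139, 88/139)
obs 5: x=2 → posterior Normal(98/171, 88/171)
obs 6: x=-8 → posterior Normal(-158/203, 88/203)
obs 7: x=1/4 → posterior Normal(-30/47, 88/235)
obs 8: x=-1 → posterior Normal(-182/267, 88/267)
obs 9: x=-3/4 → posterior Normal(-206/299, 88/299)
obs 10: x=-7/2 → posterior Normal(-318/331, 88/331)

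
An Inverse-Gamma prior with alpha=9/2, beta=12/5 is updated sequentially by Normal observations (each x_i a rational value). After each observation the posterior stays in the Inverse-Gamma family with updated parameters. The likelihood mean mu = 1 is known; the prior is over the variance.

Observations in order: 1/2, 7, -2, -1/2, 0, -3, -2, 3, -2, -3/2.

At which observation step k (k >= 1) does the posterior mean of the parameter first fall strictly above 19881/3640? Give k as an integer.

obs 1: x=1/2 → posterior Inverse-Gamma(5, 101/40)
obs 2: x=7 → posterior Inverse-Gamma(11/2, 821/40)
obs 3: x=-2 → posterior Inverse-Gamma(6, 1001/40)
obs 4: x=-1/2 → posterior Inverse-Gamma(13/2, 523/20)
obs 5: x=0 → posterior Inverse-Gamma(7, 533/20)
obs 6: x=-3 → posterior Inverse-Gamma(15/2, 693/20)
obs 7: x=-2 → posterior Inverse-Gamma(8, 783/20)
obs 8: x=3 → posterior Inverse-Gamma(17/2, 823/20)
obs 9: x=-2 → posterior Inverse-Gamma(9, 913/20)
obs 10: x=-3/2 → posterior Inverse-Gamma(19/2, 1951/40)

k = 7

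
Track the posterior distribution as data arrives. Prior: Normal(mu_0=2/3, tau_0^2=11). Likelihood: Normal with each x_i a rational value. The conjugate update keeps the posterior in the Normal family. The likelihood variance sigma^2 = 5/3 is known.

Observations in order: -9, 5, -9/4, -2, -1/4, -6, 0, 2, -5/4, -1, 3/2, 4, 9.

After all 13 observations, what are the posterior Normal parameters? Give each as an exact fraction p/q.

mu_0=-59/5208, tau_0^2=55/434

obs 1: x=-9 → posterior Normal(-881/114, 55/38)
obs 2: x=5 → posterior Normal(-386/213, 55/71)
obs 3: x=-9/4 → posterior Normal(-2435/1248, 55/104)
obs 4: x=-2 → posterior Normal(-3227/1644, 55/137)
obs 5: x=-1/4 → posterior Normal(-1663/1020, 11/34)
obs 6: x=-6 → posterior Normal(-2851/1218, 55/203)
obs 7: x=0 → posterior Normal(-2851/1416, 55/236)
obs 8: x=2 → posterior Normal(-2455/1614, 55/269)
obs 9: x=-5/4 → posterior Normal(-5405/3624, 55/302)
obs 10: x=-1 → posterior Normal(-5801/4020, 11/67)
obs 11: x=3/2 → posterior Normal(-5207/4416, 55/368)
obs 12: x=4 → posterior Normal(-3623/4812, 55/401)
obs 13: x=9 → posterior Normal(-59/5208, 55/434)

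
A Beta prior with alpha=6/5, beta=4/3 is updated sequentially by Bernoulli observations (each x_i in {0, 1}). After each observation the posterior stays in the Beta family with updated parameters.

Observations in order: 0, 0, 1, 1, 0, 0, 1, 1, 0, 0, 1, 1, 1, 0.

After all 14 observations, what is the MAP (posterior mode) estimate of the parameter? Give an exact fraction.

54/109

obs 1: x=0 → posterior Beta(6/5, 7/3)
obs 2: x=0 → posterior Beta(6/5, 10/3)
obs 3: x=1 → posterior Beta(11/5, 10/3)
obs 4: x=1 → posterior Beta(16/5, 10/3)
obs 5: x=0 → posterior Beta(16/5, 13/3)
obs 6: x=0 → posterior Beta(16/5, 16/3)
obs 7: x=1 → posterior Beta(21/5, 16/3)
obs 8: x=1 → posterior Beta(26/5, 16/3)
obs 9: x=0 → posterior Beta(26/5, 19/3)
obs 10: x=0 → posterior Beta(26/5, 22/3)
obs 11: x=1 → posterior Beta(31/5, 22/3)
obs 12: x=1 → posterior Beta(36/5, 22/3)
obs 13: x=1 → posterior Beta(41/5, 22/3)
obs 14: x=0 → posterior Beta(41/5, 25/3)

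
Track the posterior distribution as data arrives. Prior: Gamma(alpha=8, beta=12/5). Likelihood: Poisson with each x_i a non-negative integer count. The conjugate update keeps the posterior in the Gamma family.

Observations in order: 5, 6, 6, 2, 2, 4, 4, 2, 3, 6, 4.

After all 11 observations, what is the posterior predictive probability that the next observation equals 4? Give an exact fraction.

obs 1: x=5 → posterior Gamma(13, 17/5)
obs 2: x=6 → posterior Gamma(19, 22/5)
obs 3: x=6 → posterior Gamma(25, 27/5)
obs 4: x=2 → posterior Gamma(27, 32/5)
obs 5: x=2 → posterior Gamma(29, 37/5)
obs 6: x=4 → posterior Gamma(33, 42/5)
obs 7: x=4 → posterior Gamma(37, 47/5)
obs 8: x=2 → posterior Gamma(39, 52/5)
obs 9: x=3 → posterior Gamma(42, 57/5)
obs 10: x=6 → posterior Gamma(48, 62/5)
obs 11: x=4 → posterior Gamma(52, 67/5)

2139694001636202727938448269531573605339190821015464511367176829933099164917559663788505829304539434375/11386160220835444466696956672018080120755833554351844945858618215060117591993028321107220244220497362944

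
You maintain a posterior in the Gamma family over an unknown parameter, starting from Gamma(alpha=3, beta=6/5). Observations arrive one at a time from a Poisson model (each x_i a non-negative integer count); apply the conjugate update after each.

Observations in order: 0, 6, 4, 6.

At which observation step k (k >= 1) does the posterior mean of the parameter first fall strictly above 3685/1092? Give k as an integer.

k = 4

obs 1: x=0 → posterior Gamma(3, 11/5)
obs 2: x=6 → posterior Gamma(9, 16/5)
obs 3: x=4 → posterior Gamma(13, 21/5)
obs 4: x=6 → posterior Gamma(19, 26/5)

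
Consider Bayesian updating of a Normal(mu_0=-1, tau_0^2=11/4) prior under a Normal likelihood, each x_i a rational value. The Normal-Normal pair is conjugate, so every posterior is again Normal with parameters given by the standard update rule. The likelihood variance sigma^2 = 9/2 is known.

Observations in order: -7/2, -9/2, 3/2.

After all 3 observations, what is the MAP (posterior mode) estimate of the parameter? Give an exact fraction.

-179/102

obs 1: x=-7/2 → posterior Normal(-113/58, 99/58)
obs 2: x=-9/2 → posterior Normal(-53/20, 99/80)
obs 3: x=3/2 → posterior Normal(-179/102, 33/34)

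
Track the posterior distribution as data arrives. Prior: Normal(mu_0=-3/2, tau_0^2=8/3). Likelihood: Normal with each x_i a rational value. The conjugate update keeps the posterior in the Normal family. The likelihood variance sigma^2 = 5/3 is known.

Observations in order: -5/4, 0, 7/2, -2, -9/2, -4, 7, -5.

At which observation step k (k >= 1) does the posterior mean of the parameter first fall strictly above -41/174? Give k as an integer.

k = 3

obs 1: x=-5/4 → posterior Normal(-35/26, 40/39)
obs 2: x=0 → posterior Normal(-5/6, 40/63)
obs 3: x=7/2 → posterior Normal(21/58, 40/87)
obs 4: x=-2 → posterior Normal(-11/74, 40/111)
obs 5: x=-9/2 → posterior Normal(-83/90, 8/27)
obs 6: x=-4 → posterior Normal(-147/106, 40/159)
obs 7: x=7 → posterior Normal(-35/122, 40/183)
obs 8: x=-5 → posterior Normal(-5/6, 40/207)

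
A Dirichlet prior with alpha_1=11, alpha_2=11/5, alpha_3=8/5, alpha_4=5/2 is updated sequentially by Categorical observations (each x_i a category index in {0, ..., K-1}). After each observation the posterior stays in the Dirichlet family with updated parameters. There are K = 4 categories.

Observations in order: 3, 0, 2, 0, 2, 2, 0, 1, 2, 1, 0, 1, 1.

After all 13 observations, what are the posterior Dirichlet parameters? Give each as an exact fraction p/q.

alpha_1=15, alpha_2=31/5, alpha_3=28/5, alpha_4=7/2

obs 1: x=3 → posterior Dirichlet(11, 11/5, 8/5, 7/2)
obs 2: x=0 → posterior Dirichlet(12, 11/5, 8/5, 7/2)
obs 3: x=2 → posterior Dirichlet(12, 11/5, 13/5, 7/2)
obs 4: x=0 → posterior Dirichlet(13, 11/5, 13/5, 7/2)
obs 5: x=2 → posterior Dirichlet(13, 11/5, 18/5, 7/2)
obs 6: x=2 → posterior Dirichlet(13, 11/5, 23/5, 7/2)
obs 7: x=0 → posterior Dirichlet(14, 11/5, 23/5, 7/2)
obs 8: x=1 → posterior Dirichlet(14, 16/5, 23/5, 7/2)
obs 9: x=2 → posterior Dirichlet(14, 16/5, 28/5, 7/2)
obs 10: x=1 → posterior Dirichlet(14, 21/5, 28/5, 7/2)
obs 11: x=0 → posterior Dirichlet(15, 21/5, 28/5, 7/2)
obs 12: x=1 → posterior Dirichlet(15, 26/5, 28/5, 7/2)
obs 13: x=1 → posterior Dirichlet(15, 31/5, 28/5, 7/2)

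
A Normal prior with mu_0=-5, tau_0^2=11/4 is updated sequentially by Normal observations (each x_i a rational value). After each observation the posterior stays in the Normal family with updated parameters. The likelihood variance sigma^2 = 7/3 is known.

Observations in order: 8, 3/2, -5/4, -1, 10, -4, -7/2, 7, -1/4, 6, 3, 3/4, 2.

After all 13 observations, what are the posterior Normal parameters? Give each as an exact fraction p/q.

obs 1: x=8 → posterior Normal(124/61, 77/61)
obs 2: x=3/2 → posterior Normal(347/188, 77/94)
obs 3: x=-5/4 → posterior Normal(529/508, 77/127)
obs 4: x=-1 → posterior Normal(397/640, 77/160)
obs 5: x=10 → posterior Normal(1717/772, 77/193)
obs 6: x=-4 → posterior Normal(1189/904, 77/226)
obs 7: x=-7/2 → posterior Normal(727/1036, 11/37)
obs 8: x=7 → posterior Normal(1651/1168, 77/292)
obs 9: x=-1/4 → posterior Normal(809/650, 77/325)
obs 10: x=6 → posterior Normal(1205/716, 77/358)
obs 11: x=3 → posterior Normal(61/34, 77/391)
obs 12: x=3/4 → posterior Normal(2905/1696, 77/424)
obs 13: x=2 → posterior Normal(3169/1828, 77/457)

mu_0=3169/1828, tau_0^2=77/457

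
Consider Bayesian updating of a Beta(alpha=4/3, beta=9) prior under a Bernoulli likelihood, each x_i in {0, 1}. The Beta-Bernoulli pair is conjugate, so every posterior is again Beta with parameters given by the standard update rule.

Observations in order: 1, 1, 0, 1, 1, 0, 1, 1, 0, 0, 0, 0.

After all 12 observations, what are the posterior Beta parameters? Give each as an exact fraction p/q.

obs 1: x=1 → posterior Beta(7/3, 9)
obs 2: x=1 → posterior Beta(10/3, 9)
obs 3: x=0 → posterior Beta(10/3, 10)
obs 4: x=1 → posterior Beta(13/3, 10)
obs 5: x=1 → posterior Beta(16/3, 10)
obs 6: x=0 → posterior Beta(16/3, 11)
obs 7: x=1 → posterior Beta(19/3, 11)
obs 8: x=1 → posterior Beta(22/3, 11)
obs 9: x=0 → posterior Beta(22/3, 12)
obs 10: x=0 → posterior Beta(22/3, 13)
obs 11: x=0 → posterior Beta(22/3, 14)
obs 12: x=0 → posterior Beta(22/3, 15)

alpha=22/3, beta=15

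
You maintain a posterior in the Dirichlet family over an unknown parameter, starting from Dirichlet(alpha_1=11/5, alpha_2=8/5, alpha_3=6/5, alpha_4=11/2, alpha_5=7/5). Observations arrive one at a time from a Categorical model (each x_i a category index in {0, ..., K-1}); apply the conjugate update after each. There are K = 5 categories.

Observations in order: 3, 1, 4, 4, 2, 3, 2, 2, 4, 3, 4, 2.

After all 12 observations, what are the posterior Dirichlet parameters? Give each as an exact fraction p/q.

alpha_1=11/5, alpha_2=13/5, alpha_3=26/5, alpha_4=17/2, alpha_5=27/5

obs 1: x=3 → posterior Dirichlet(11/5, 8/5, 6/5, 13/2, 7/5)
obs 2: x=1 → posterior Dirichlet(11/5, 13/5, 6/5, 13/2, 7/5)
obs 3: x=4 → posterior Dirichlet(11/5, 13/5, 6/5, 13/2, 12/5)
obs 4: x=4 → posterior Dirichlet(11/5, 13/5, 6/5, 13/2, 17/5)
obs 5: x=2 → posterior Dirichlet(11/5, 13/5, 11/5, 13/2, 17/5)
obs 6: x=3 → posterior Dirichlet(11/5, 13/5, 11/5, 15/2, 17/5)
obs 7: x=2 → posterior Dirichlet(11/5, 13/5, 16/5, 15/2, 17/5)
obs 8: x=2 → posterior Dirichlet(11/5, 13/5, 21/5, 15/2, 17/5)
obs 9: x=4 → posterior Dirichlet(11/5, 13/5, 21/5, 15/2, 22/5)
obs 10: x=3 → posterior Dirichlet(11/5, 13/5, 21/5, 17/2, 22/5)
obs 11: x=4 → posterior Dirichlet(11/5, 13/5, 21/5, 17/2, 27/5)
obs 12: x=2 → posterior Dirichlet(11/5, 13/5, 26/5, 17/2, 27/5)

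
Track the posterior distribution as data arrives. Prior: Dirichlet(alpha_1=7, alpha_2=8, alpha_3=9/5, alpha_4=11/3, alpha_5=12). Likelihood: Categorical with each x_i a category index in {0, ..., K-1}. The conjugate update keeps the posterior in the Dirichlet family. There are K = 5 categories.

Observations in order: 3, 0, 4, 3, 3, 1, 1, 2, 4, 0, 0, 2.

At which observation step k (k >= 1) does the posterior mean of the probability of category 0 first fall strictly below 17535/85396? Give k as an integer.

obs 1: x=3 → posterior Dirichlet(7, 8, 9/5, 14/3, 12)
obs 2: x=0 → posterior Dirichlet(8, 8, 9/5, 14/3, 12)
obs 3: x=4 → posterior Dirichlet(8, 8, 9/5, 14/3, 13)
obs 4: x=3 → posterior Dirichlet(8, 8, 9/5, 17/3, 13)
obs 5: x=3 → posterior Dirichlet(8, 8, 9/5, 20/3, 13)
obs 6: x=1 → posterior Dirichlet(8, 9, 9/5, 20/3, 13)
obs 7: x=1 → posterior Dirichlet(8, 10, 9/5, 20/3, 13)
obs 8: x=2 → posterior Dirichlet(8, 10, 14/5, 20/3, 13)
obs 9: x=4 → posterior Dirichlet(8, 10, 14/5, 20/3, 14)
obs 10: x=0 → posterior Dirichlet(9, 10, 14/5, 20/3, 14)
obs 11: x=0 → posterior Dirichlet(10, 10, 14/5, 20/3, 14)
obs 12: x=2 → posterior Dirichlet(10, 10, 19/5, 20/3, 14)

k = 7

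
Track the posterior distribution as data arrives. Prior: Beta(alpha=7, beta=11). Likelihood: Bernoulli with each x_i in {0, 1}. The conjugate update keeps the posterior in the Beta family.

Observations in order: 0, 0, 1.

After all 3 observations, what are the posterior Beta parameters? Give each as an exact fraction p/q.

obs 1: x=0 → posterior Beta(7, 12)
obs 2: x=0 → posterior Beta(7, 13)
obs 3: x=1 → posterior Beta(8, 13)

alpha=8, beta=13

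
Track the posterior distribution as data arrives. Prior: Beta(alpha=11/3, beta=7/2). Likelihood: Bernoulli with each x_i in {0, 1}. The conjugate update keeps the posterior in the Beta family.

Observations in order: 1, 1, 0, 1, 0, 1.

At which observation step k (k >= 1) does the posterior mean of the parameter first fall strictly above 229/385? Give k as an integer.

obs 1: x=1 → posterior Beta(14/3, 7/2)
obs 2: x=1 → posterior Beta(17/3, 7/2)
obs 3: x=0 → posterior Beta(17/3, 9/2)
obs 4: x=1 → posterior Beta(20/3, 9/2)
obs 5: x=0 → posterior Beta(20/3, 11/2)
obs 6: x=1 → posterior Beta(23/3, 11/2)

k = 2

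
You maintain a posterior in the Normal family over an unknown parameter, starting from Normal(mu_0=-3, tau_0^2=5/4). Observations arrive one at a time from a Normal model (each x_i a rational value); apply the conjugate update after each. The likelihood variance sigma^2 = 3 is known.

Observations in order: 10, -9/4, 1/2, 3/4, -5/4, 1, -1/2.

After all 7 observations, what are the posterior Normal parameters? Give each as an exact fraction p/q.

mu_0=21/188, tau_0^2=15/47

obs 1: x=10 → posterior Normal(14/17, 15/17)
obs 2: x=-9/4 → posterior Normal(1/8, 15/22)
obs 3: x=1/2 → posterior Normal(7/36, 5/9)
obs 4: x=3/4 → posterior Normal(9/32, 15/32)
obs 5: x=-5/4 → posterior Normal(11/148, 15/37)
obs 6: x=1 → posterior Normal(31/168, 5/14)
obs 7: x=-1/2 → posterior Normal(21/188, 15/47)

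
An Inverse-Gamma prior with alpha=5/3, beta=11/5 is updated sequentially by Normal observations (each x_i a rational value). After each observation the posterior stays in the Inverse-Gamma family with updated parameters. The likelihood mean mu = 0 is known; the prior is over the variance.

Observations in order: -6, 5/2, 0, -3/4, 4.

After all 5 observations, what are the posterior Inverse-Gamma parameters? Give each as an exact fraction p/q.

alpha=25/6, beta=5057/160

obs 1: x=-6 → posterior Inverse-Gamma(13/6, 101/5)
obs 2: x=5/2 → posterior Inverse-Gamma(8/3, 933/40)
obs 3: x=0 → posterior Inverse-Gamma(19/6, 933/40)
obs 4: x=-3/4 → posterior Inverse-Gamma(11/3, 3777/160)
obs 5: x=4 → posterior Inverse-Gamma(25/6, 5057/160)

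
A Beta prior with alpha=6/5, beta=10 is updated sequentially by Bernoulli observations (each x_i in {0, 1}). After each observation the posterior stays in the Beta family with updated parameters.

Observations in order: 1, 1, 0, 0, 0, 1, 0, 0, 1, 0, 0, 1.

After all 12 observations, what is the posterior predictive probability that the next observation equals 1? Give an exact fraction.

31/116

obs 1: x=1 → posterior Beta(11/5, 10)
obs 2: x=1 → posterior Beta(16/5, 10)
obs 3: x=0 → posterior Beta(16/5, 11)
obs 4: x=0 → posterior Beta(16/5, 12)
obs 5: x=0 → posterior Beta(16/5, 13)
obs 6: x=1 → posterior Beta(21/5, 13)
obs 7: x=0 → posterior Beta(21/5, 14)
obs 8: x=0 → posterior Beta(21/5, 15)
obs 9: x=1 → posterior Beta(26/5, 15)
obs 10: x=0 → posterior Beta(26/5, 16)
obs 11: x=0 → posterior Beta(26/5, 17)
obs 12: x=1 → posterior Beta(31/5, 17)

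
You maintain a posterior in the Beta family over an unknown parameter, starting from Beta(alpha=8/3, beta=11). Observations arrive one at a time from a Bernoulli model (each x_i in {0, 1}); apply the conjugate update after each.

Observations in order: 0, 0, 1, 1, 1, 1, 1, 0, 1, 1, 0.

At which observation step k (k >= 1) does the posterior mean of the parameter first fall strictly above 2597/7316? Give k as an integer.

k = 7

obs 1: x=0 → posterior Beta(8/3, 12)
obs 2: x=0 → posterior Beta(8/3, 13)
obs 3: x=1 → posterior Beta(11/3, 13)
obs 4: x=1 → posterior Beta(14/3, 13)
obs 5: x=1 → posterior Beta(17/3, 13)
obs 6: x=1 → posterior Beta(20/3, 13)
obs 7: x=1 → posterior Beta(23/3, 13)
obs 8: x=0 → posterior Beta(23/3, 14)
obs 9: x=1 → posterior Beta(26/3, 14)
obs 10: x=1 → posterior Beta(29/3, 14)
obs 11: x=0 → posterior Beta(29/3, 15)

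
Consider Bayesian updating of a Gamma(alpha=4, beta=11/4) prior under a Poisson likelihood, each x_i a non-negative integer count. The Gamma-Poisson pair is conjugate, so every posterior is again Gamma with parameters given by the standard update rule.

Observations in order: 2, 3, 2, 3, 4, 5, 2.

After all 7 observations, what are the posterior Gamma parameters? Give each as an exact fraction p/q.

obs 1: x=2 → posterior Gamma(6, 15/4)
obs 2: x=3 → posterior Gamma(9, 19/4)
obs 3: x=2 → posterior Gamma(11, 23/4)
obs 4: x=3 → posterior Gamma(14, 27/4)
obs 5: x=4 → posterior Gamma(18, 31/4)
obs 6: x=5 → posterior Gamma(23, 35/4)
obs 7: x=2 → posterior Gamma(25, 39/4)

alpha=25, beta=39/4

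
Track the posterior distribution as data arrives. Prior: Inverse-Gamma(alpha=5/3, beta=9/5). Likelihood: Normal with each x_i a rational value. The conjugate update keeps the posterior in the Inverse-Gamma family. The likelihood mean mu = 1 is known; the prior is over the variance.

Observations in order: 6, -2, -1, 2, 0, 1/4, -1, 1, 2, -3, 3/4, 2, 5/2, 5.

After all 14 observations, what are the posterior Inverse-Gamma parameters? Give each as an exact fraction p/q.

obs 1: x=6 → posterior Inverse-Gamma(13/6, 143/10)
obs 2: x=-2 → posterior Inverse-Gamma(8/3, 94/5)
obs 3: x=-1 → posterior Inverse-Gamma(19/6, 104/5)
obs 4: x=2 → posterior Inverse-Gamma(11/3, 213/10)
obs 5: x=0 → posterior Inverse-Gamma(25/6, 109/5)
obs 6: x=1/4 → posterior Inverse-Gamma(14/3, 3533/160)
obs 7: x=-1 → posterior Inverse-Gamma(31/6, 3853/160)
obs 8: x=1 → posterior Inverse-Gamma(17/3, 3853/160)
obs 9: x=2 → posterior Inverse-Gamma(37/6, 3933/160)
obs 10: x=-3 → posterior Inverse-Gamma(20/3, 5213/160)
obs 11: x=3/4 → posterior Inverse-Gamma(43/6, 2609/80)
obs 12: x=2 → posterior Inverse-Gamma(23/3, 2649/80)
obs 13: x=5/2 → posterior Inverse-Gamma(49/6, 2739/80)
obs 14: x=5 → posterior Inverse-Gamma(26/3, 3379/80)

alpha=26/3, beta=3379/80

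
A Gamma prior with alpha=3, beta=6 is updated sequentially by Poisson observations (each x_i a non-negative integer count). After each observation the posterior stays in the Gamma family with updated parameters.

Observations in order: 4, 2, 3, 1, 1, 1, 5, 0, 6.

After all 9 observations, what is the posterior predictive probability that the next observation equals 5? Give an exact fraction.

269883224168309922516345977783203125/10633823966279326983230456482242756608

obs 1: x=4 → posterior Gamma(7, 7)
obs 2: x=2 → posterior Gamma(9, 8)
obs 3: x=3 → posterior Gamma(12, 9)
obs 4: x=1 → posterior Gamma(13, 10)
obs 5: x=1 → posterior Gamma(14, 11)
obs 6: x=1 → posterior Gamma(15, 12)
obs 7: x=5 → posterior Gamma(20, 13)
obs 8: x=0 → posterior Gamma(20, 14)
obs 9: x=6 → posterior Gamma(26, 15)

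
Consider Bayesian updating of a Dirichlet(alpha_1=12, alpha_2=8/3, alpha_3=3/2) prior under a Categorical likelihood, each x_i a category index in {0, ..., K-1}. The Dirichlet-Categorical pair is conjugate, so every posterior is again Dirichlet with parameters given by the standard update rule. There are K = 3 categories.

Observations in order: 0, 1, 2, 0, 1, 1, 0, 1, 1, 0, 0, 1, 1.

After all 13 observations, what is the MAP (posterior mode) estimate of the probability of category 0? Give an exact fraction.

obs 1: x=0 → posterior Dirichlet(13, 8/3, 3/2)
obs 2: x=1 → posterior Dirichlet(13, 11/3, 3/2)
obs 3: x=2 → posterior Dirichlet(13, 11/3, 5/2)
obs 4: x=0 → posterior Dirichlet(14, 11/3, 5/2)
obs 5: x=1 → posterior Dirichlet(14, 14/3, 5/2)
obs 6: x=1 → posterior Dirichlet(14, 17/3, 5/2)
obs 7: x=0 → posterior Dirichlet(15, 17/3, 5/2)
obs 8: x=1 → posterior Dirichlet(15, 20/3, 5/2)
obs 9: x=1 → posterior Dirichlet(15, 23/3, 5/2)
obs 10: x=0 → posterior Dirichlet(16, 23/3, 5/2)
obs 11: x=0 → posterior Dirichlet(17, 23/3, 5/2)
obs 12: x=1 → posterior Dirichlet(17, 26/3, 5/2)
obs 13: x=1 → posterior Dirichlet(17, 29/3, 5/2)

96/157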